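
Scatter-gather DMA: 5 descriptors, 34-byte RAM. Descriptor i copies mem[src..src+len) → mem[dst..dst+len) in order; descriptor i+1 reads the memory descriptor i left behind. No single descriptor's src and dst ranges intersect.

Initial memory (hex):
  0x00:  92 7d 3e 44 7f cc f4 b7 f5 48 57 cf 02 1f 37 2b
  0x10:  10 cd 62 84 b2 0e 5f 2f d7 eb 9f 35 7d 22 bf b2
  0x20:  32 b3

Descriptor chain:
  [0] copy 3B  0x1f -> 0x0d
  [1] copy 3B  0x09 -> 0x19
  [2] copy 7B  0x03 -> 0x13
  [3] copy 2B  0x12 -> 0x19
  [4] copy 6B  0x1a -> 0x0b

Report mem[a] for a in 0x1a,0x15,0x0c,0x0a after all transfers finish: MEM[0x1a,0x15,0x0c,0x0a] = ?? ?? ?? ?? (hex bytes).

[0] 0x1f->0x0d len=3 : b2 32 b3
[1] 0x09->0x19 len=3 : 48 57 cf
[2] 0x03->0x13 len=7 : 44 7f cc f4 b7 f5 48
[3] 0x12->0x19 len=2 : 62 44
[4] 0x1a->0x0b len=6 : 44 cf 7d 22 bf b2
query mem[0x1a]=0x44, mem[0x15]=0xcc, mem[0x0c]=0xcf, mem[0x0a]=0x57

MEM[0x1a,0x15,0x0c,0x0a] = 44 cc cf 57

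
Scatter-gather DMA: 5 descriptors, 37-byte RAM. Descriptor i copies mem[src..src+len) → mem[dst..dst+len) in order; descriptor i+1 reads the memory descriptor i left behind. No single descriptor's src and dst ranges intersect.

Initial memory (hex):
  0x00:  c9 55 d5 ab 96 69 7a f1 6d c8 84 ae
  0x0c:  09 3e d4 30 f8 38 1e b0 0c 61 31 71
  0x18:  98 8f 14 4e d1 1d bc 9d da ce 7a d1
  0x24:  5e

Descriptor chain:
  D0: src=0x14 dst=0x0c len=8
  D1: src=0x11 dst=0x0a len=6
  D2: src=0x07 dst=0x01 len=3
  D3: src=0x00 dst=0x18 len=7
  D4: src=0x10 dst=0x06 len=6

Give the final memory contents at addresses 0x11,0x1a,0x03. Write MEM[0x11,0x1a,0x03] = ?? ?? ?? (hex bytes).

MEM[0x11,0x1a,0x03] = 8f 6d c8

  after D0: wrote 8B at 0x0c = 0c613171988f144e
  after D1: wrote 6B at 0x0a = 8f144e0c6131
  after D2: wrote 3B at 0x01 = f16dc8
  after D3: wrote 7B at 0x18 = c9f16dc896697a
  after D4: wrote 6B at 0x06 = 988f144e0c61
query mem[0x11]=0x8f, mem[0x1a]=0x6d, mem[0x03]=0xc8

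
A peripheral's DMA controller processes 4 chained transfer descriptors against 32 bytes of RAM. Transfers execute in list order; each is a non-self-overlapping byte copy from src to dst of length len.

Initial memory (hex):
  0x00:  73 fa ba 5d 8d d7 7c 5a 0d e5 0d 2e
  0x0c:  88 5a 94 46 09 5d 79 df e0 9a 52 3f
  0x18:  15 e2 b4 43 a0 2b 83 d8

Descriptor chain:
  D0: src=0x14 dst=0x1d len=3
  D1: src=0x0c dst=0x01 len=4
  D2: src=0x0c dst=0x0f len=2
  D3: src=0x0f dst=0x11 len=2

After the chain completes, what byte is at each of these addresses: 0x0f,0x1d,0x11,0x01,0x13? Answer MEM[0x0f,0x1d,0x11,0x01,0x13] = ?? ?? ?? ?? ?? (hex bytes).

MEM[0x0f,0x1d,0x11,0x01,0x13] = 88 e0 88 88 df

[0] 0x14->0x1d len=3 : e0 9a 52
[1] 0x0c->0x01 len=4 : 88 5a 94 46
[2] 0x0c->0x0f len=2 : 88 5a
[3] 0x0f->0x11 len=2 : 88 5a
query mem[0x0f]=0x88, mem[0x1d]=0xe0, mem[0x11]=0x88, mem[0x01]=0x88, mem[0x13]=0xdf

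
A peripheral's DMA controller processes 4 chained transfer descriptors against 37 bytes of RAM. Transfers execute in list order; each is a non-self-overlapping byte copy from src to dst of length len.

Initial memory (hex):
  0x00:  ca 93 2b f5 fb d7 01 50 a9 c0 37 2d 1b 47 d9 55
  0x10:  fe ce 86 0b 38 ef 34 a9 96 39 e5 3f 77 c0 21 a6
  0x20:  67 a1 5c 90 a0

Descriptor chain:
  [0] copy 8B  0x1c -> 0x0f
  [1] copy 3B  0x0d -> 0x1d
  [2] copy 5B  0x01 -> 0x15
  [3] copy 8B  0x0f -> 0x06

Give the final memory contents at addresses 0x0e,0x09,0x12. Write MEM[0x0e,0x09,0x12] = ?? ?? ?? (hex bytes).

#0 dst[0x0f+8] := {0x77,0xc0,0x21,0xa6,0x67,0xa1,0x5c,0x90}
#1 dst[0x1d+3] := {0x47,0xd9,0x77}
#2 dst[0x15+5] := {0x93,0x2b,0xf5,0xfb,0xd7}
#3 dst[0x06+8] := {0x77,0xc0,0x21,0xa6,0x67,0xa1,0x93,0x2b}
query mem[0x0e]=0xd9, mem[0x09]=0xa6, mem[0x12]=0xa6

MEM[0x0e,0x09,0x12] = d9 a6 a6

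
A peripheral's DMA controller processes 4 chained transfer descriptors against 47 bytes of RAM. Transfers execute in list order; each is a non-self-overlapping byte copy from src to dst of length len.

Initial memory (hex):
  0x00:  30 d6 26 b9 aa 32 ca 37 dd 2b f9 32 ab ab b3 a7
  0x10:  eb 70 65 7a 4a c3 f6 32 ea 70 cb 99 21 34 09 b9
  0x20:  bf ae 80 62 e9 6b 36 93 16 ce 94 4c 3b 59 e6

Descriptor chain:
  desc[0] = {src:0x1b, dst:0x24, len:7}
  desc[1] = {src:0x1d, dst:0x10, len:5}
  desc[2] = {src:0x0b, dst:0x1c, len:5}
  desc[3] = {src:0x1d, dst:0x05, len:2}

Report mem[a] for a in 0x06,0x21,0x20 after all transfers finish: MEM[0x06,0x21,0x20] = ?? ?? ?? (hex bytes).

MEM[0x06,0x21,0x20] = ab ae a7

  after D0: wrote 7B at 0x24 = 99213409b9bfae
  after D1: wrote 5B at 0x10 = 3409b9bfae
  after D2: wrote 5B at 0x1c = 32ababb3a7
  after D3: wrote 2B at 0x05 = abab
query mem[0x06]=0xab, mem[0x21]=0xae, mem[0x20]=0xa7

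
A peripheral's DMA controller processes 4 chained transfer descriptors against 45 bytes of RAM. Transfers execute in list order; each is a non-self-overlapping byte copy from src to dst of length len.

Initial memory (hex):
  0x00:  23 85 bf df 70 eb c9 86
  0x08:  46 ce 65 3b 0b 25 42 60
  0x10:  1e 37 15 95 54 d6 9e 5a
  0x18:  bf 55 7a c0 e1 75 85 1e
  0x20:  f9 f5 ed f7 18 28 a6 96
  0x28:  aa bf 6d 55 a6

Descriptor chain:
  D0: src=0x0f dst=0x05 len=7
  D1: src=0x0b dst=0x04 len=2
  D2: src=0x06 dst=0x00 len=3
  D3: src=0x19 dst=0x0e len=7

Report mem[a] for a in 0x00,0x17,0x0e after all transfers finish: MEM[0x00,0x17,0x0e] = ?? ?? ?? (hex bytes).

#0 dst[0x05+7] := {0x60,0x1e,0x37,0x15,0x95,0x54,0xd6}
#1 dst[0x04+2] := {0xd6,0x0b}
#2 dst[0x00+3] := {0x1e,0x37,0x15}
#3 dst[0x0e+7] := {0x55,0x7a,0xc0,0xe1,0x75,0x85,0x1e}
query mem[0x00]=0x1e, mem[0x17]=0x5a, mem[0x0e]=0x55

MEM[0x00,0x17,0x0e] = 1e 5a 55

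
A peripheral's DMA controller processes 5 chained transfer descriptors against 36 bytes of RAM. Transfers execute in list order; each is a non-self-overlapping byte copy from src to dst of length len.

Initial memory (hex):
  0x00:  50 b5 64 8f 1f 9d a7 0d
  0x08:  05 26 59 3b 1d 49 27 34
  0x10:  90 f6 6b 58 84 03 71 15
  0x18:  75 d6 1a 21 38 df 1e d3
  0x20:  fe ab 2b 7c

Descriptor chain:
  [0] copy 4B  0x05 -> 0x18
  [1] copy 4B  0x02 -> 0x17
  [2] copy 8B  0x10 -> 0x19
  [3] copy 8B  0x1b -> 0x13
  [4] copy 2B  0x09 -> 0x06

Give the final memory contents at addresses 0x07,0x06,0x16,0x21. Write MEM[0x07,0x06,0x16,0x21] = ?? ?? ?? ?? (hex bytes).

D0: mem[0x18..0x1b] <- [9d a7 0d 05]
D1: mem[0x17..0x1a] <- [64 8f 1f 9d]
D2: mem[0x19..0x20] <- [90 f6 6b 58 84 03 71 64]
D3: mem[0x13..0x1a] <- [6b 58 84 03 71 64 ab 2b]
D4: mem[0x06..0x07] <- [26 59]
query mem[0x07]=0x59, mem[0x06]=0x26, mem[0x16]=0x03, mem[0x21]=0xab

MEM[0x07,0x06,0x16,0x21] = 59 26 03 ab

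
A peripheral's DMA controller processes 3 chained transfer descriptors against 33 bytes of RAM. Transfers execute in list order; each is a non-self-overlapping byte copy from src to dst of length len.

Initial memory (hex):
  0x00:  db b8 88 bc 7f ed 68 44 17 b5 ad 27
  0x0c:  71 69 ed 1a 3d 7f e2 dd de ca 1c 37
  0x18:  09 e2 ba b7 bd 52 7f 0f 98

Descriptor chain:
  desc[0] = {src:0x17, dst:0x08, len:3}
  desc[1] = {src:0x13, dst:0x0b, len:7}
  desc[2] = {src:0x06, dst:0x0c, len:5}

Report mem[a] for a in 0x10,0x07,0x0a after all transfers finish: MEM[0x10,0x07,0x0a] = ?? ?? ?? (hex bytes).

MEM[0x10,0x07,0x0a] = e2 44 e2

[0] 0x17->0x08 len=3 : 37 09 e2
[1] 0x13->0x0b len=7 : dd de ca 1c 37 09 e2
[2] 0x06->0x0c len=5 : 68 44 37 09 e2
query mem[0x10]=0xe2, mem[0x07]=0x44, mem[0x0a]=0xe2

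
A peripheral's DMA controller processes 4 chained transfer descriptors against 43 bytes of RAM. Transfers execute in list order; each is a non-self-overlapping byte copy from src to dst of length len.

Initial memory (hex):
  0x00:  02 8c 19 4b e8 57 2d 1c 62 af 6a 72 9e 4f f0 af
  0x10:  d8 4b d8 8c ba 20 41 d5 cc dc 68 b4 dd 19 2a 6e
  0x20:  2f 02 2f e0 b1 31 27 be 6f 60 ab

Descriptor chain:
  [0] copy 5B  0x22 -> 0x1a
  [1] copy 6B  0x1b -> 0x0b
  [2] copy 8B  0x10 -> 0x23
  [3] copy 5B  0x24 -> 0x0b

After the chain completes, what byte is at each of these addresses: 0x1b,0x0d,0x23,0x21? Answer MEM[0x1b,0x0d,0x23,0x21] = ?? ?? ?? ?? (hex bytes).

#0 dst[0x1a+5] := {0x2f,0xe0,0xb1,0x31,0x27}
#1 dst[0x0b+6] := {0xe0,0xb1,0x31,0x27,0x6e,0x2f}
#2 dst[0x23+8] := {0x2f,0x4b,0xd8,0x8c,0xba,0x20,0x41,0xd5}
#3 dst[0x0b+5] := {0x4b,0xd8,0x8c,0xba,0x20}
query mem[0x1b]=0xe0, mem[0x0d]=0x8c, mem[0x23]=0x2f, mem[0x21]=0x02

MEM[0x1b,0x0d,0x23,0x21] = e0 8c 2f 02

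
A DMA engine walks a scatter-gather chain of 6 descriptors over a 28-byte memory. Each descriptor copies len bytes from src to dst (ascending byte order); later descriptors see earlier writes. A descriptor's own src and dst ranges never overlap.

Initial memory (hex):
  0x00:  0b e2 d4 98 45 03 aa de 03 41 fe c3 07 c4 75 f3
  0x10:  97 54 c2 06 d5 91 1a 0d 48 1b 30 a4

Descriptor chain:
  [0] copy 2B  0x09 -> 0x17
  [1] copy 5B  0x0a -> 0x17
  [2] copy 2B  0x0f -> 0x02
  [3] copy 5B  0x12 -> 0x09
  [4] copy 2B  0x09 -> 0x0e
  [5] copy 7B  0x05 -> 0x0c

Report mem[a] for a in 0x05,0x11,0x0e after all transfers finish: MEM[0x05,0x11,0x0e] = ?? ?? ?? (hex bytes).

[0] 0x09->0x17 len=2 : 41 fe
[1] 0x0a->0x17 len=5 : fe c3 07 c4 75
[2] 0x0f->0x02 len=2 : f3 97
[3] 0x12->0x09 len=5 : c2 06 d5 91 1a
[4] 0x09->0x0e len=2 : c2 06
[5] 0x05->0x0c len=7 : 03 aa de 03 c2 06 d5
query mem[0x05]=0x03, mem[0x11]=0x06, mem[0x0e]=0xde

MEM[0x05,0x11,0x0e] = 03 06 de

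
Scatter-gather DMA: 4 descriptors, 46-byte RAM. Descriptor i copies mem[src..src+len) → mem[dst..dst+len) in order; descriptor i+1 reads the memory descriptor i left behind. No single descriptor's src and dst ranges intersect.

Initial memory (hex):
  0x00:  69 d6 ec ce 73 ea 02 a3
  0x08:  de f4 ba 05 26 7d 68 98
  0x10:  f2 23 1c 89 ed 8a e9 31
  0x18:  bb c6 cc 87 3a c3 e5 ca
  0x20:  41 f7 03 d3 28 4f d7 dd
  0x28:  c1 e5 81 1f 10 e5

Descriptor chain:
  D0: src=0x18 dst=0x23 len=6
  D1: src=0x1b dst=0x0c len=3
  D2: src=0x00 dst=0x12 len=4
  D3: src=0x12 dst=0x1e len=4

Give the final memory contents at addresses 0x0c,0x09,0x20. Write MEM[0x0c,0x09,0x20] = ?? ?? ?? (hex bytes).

[0] 0x18->0x23 len=6 : bb c6 cc 87 3a c3
[1] 0x1b->0x0c len=3 : 87 3a c3
[2] 0x00->0x12 len=4 : 69 d6 ec ce
[3] 0x12->0x1e len=4 : 69 d6 ec ce
query mem[0x0c]=0x87, mem[0x09]=0xf4, mem[0x20]=0xec

MEM[0x0c,0x09,0x20] = 87 f4 ec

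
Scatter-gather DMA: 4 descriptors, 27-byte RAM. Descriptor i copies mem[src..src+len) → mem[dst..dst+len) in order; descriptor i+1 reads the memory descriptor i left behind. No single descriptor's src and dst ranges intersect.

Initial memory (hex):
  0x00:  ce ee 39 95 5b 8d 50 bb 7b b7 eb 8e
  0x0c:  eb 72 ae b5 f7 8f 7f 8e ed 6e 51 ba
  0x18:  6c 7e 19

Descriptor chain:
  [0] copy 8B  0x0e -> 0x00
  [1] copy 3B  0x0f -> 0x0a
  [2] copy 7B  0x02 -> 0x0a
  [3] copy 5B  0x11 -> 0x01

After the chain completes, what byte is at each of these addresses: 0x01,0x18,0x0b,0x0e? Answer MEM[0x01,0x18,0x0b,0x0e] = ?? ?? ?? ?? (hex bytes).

D0: mem[0x00..0x07] <- [ae b5 f7 8f 7f 8e ed 6e]
D1: mem[0x0a..0x0c] <- [b5 f7 8f]
D2: mem[0x0a..0x10] <- [f7 8f 7f 8e ed 6e 7b]
D3: mem[0x01..0x05] <- [8f 7f 8e ed 6e]
query mem[0x01]=0x8f, mem[0x18]=0x6c, mem[0x0b]=0x8f, mem[0x0e]=0xed

MEM[0x01,0x18,0x0b,0x0e] = 8f 6c 8f ed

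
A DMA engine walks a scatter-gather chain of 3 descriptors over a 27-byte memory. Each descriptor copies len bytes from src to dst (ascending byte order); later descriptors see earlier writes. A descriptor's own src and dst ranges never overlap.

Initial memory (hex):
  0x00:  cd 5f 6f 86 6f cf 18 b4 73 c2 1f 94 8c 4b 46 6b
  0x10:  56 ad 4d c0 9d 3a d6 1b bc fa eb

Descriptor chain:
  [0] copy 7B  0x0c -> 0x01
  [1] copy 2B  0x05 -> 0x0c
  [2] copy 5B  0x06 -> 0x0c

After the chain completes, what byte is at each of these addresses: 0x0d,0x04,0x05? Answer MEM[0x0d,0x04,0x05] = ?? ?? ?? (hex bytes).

[0] 0x0c->0x01 len=7 : 8c 4b 46 6b 56 ad 4d
[1] 0x05->0x0c len=2 : 56 ad
[2] 0x06->0x0c len=5 : ad 4d 73 c2 1f
query mem[0x0d]=0x4d, mem[0x04]=0x6b, mem[0x05]=0x56

MEM[0x0d,0x04,0x05] = 4d 6b 56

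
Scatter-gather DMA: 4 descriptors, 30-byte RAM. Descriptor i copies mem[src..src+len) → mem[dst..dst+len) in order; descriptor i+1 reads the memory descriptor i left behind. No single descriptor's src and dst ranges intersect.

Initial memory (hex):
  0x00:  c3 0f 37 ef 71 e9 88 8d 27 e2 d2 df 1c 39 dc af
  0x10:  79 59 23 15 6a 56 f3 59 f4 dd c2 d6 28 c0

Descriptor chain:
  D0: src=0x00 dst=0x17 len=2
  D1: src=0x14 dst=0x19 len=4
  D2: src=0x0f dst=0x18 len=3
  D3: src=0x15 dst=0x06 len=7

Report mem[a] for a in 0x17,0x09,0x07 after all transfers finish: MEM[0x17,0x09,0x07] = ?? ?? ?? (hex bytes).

MEM[0x17,0x09,0x07] = c3 af f3

[0] 0x00->0x17 len=2 : c3 0f
[1] 0x14->0x19 len=4 : 6a 56 f3 c3
[2] 0x0f->0x18 len=3 : af 79 59
[3] 0x15->0x06 len=7 : 56 f3 c3 af 79 59 f3
query mem[0x17]=0xc3, mem[0x09]=0xaf, mem[0x07]=0xf3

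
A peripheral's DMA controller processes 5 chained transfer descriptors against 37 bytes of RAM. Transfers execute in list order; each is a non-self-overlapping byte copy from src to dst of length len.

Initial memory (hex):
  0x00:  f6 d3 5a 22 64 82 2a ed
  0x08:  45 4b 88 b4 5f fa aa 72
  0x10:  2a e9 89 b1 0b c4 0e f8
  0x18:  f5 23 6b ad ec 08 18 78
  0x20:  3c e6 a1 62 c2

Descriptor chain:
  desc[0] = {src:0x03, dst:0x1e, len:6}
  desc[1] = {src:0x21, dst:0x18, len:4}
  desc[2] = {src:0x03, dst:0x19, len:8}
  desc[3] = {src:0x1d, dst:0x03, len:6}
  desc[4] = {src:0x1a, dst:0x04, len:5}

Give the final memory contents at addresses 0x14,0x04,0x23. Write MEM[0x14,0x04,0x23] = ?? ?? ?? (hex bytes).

  after D0: wrote 6B at 0x1e = 2264822aed45
  after D1: wrote 4B at 0x18 = 2aed45c2
  after D2: wrote 8B at 0x19 = 2264822aed454b88
  after D3: wrote 6B at 0x03 = ed454b882aed
  after D4: wrote 5B at 0x04 = 64822aed45
query mem[0x14]=0x0b, mem[0x04]=0x64, mem[0x23]=0x45

MEM[0x14,0x04,0x23] = 0b 64 45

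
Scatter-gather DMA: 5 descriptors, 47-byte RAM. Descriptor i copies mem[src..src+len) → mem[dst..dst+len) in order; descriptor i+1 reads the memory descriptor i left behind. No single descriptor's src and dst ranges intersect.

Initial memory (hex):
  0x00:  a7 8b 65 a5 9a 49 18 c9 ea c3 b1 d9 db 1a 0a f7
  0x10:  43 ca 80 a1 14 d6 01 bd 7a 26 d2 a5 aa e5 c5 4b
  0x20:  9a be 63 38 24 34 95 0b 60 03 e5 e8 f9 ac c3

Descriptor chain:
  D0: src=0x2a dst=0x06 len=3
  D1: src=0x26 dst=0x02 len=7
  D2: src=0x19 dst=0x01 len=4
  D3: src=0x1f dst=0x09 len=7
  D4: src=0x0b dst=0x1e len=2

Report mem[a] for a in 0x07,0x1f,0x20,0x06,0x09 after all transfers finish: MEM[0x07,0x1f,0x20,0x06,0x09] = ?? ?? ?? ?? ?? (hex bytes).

MEM[0x07,0x1f,0x20,0x06,0x09] = e8 63 9a e5 4b

#0 dst[0x06+3] := {0xe5,0xe8,0xf9}
#1 dst[0x02+7] := {0x95,0x0b,0x60,0x03,0xe5,0xe8,0xf9}
#2 dst[0x01+4] := {0x26,0xd2,0xa5,0xaa}
#3 dst[0x09+7] := {0x4b,0x9a,0xbe,0x63,0x38,0x24,0x34}
#4 dst[0x1e+2] := {0xbe,0x63}
query mem[0x07]=0xe8, mem[0x1f]=0x63, mem[0x20]=0x9a, mem[0x06]=0xe5, mem[0x09]=0x4b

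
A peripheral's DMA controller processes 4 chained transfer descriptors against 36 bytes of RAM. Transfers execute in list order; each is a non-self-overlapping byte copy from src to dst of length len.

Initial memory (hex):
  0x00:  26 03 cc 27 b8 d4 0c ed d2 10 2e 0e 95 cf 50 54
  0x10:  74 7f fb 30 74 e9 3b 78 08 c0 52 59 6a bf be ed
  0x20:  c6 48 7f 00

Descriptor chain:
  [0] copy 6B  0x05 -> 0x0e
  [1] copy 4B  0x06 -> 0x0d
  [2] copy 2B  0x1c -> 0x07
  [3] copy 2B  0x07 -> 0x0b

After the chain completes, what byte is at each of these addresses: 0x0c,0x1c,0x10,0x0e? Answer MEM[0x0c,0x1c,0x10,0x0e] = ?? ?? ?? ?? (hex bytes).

  after D0: wrote 6B at 0x0e = d40cedd2102e
  after D1: wrote 4B at 0x0d = 0cedd210
  after D2: wrote 2B at 0x07 = 6abf
  after D3: wrote 2B at 0x0b = 6abf
query mem[0x0c]=0xbf, mem[0x1c]=0x6a, mem[0x10]=0x10, mem[0x0e]=0xed

MEM[0x0c,0x1c,0x10,0x0e] = bf 6a 10 ed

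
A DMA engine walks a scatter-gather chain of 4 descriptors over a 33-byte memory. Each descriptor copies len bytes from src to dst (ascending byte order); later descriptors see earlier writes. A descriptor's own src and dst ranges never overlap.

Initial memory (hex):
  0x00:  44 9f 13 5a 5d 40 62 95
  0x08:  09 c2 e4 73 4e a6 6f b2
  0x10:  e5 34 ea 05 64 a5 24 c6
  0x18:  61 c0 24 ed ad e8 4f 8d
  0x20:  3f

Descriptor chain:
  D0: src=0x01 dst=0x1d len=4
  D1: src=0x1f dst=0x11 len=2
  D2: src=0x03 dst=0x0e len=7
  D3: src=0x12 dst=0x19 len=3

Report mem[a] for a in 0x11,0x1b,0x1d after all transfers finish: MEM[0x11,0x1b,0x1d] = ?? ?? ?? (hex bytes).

[0] 0x01->0x1d len=4 : 9f 13 5a 5d
[1] 0x1f->0x11 len=2 : 5a 5d
[2] 0x03->0x0e len=7 : 5a 5d 40 62 95 09 c2
[3] 0x12->0x19 len=3 : 95 09 c2
query mem[0x11]=0x62, mem[0x1b]=0xc2, mem[0x1d]=0x9f

MEM[0x11,0x1b,0x1d] = 62 c2 9f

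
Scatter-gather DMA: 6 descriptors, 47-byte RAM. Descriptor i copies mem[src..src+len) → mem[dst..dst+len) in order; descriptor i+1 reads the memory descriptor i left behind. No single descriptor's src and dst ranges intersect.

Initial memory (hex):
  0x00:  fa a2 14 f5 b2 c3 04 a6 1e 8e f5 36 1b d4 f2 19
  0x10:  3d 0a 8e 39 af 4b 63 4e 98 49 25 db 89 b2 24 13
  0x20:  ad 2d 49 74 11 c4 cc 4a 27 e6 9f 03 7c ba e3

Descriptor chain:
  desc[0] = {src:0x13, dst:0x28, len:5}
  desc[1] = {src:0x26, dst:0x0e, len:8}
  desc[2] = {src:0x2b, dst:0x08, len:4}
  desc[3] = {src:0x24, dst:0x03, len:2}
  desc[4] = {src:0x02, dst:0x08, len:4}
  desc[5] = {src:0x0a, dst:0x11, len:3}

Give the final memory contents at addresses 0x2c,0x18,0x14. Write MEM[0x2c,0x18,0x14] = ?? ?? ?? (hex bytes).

MEM[0x2c,0x18,0x14] = 4e 98 4e

[0] 0x13->0x28 len=5 : 39 af 4b 63 4e
[1] 0x26->0x0e len=8 : cc 4a 39 af 4b 63 4e ba
[2] 0x2b->0x08 len=4 : 63 4e ba e3
[3] 0x24->0x03 len=2 : 11 c4
[4] 0x02->0x08 len=4 : 14 11 c4 c3
[5] 0x0a->0x11 len=3 : c4 c3 1b
query mem[0x2c]=0x4e, mem[0x18]=0x98, mem[0x14]=0x4e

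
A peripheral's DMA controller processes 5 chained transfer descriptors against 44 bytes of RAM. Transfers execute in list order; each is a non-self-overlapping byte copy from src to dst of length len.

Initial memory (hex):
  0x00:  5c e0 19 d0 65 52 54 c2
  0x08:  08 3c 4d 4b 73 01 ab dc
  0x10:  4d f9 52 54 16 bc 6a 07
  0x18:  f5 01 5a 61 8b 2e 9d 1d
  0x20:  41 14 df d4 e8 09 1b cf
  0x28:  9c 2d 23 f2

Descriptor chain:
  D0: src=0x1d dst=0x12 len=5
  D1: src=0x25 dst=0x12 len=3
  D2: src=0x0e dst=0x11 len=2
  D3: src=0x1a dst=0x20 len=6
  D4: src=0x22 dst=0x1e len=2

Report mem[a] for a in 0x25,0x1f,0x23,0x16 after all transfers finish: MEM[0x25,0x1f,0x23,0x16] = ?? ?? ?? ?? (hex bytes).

[0] 0x1d->0x12 len=5 : 2e 9d 1d 41 14
[1] 0x25->0x12 len=3 : 09 1b cf
[2] 0x0e->0x11 len=2 : ab dc
[3] 0x1a->0x20 len=6 : 5a 61 8b 2e 9d 1d
[4] 0x22->0x1e len=2 : 8b 2e
query mem[0x25]=0x1d, mem[0x1f]=0x2e, mem[0x23]=0x2e, mem[0x16]=0x14

MEM[0x25,0x1f,0x23,0x16] = 1d 2e 2e 14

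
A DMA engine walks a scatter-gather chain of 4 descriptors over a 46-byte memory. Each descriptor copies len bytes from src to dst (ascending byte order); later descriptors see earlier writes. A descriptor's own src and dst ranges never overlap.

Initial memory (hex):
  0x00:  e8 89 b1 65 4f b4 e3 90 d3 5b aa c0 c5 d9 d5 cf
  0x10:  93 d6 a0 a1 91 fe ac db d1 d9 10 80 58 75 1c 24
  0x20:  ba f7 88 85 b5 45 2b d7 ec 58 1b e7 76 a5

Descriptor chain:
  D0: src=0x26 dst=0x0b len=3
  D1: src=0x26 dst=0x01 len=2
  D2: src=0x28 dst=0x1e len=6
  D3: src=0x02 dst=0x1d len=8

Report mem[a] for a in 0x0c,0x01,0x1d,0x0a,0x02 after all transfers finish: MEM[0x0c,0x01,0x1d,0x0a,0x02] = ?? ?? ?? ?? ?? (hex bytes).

D0: mem[0x0b..0x0d] <- [2b d7 ec]
D1: mem[0x01..0x02] <- [2b d7]
D2: mem[0x1e..0x23] <- [ec 58 1b e7 76 a5]
D3: mem[0x1d..0x24] <- [d7 65 4f b4 e3 90 d3 5b]
query mem[0x0c]=0xd7, mem[0x01]=0x2b, mem[0x1d]=0xd7, mem[0x0a]=0xaa, mem[0x02]=0xd7

MEM[0x0c,0x01,0x1d,0x0a,0x02] = d7 2b d7 aa d7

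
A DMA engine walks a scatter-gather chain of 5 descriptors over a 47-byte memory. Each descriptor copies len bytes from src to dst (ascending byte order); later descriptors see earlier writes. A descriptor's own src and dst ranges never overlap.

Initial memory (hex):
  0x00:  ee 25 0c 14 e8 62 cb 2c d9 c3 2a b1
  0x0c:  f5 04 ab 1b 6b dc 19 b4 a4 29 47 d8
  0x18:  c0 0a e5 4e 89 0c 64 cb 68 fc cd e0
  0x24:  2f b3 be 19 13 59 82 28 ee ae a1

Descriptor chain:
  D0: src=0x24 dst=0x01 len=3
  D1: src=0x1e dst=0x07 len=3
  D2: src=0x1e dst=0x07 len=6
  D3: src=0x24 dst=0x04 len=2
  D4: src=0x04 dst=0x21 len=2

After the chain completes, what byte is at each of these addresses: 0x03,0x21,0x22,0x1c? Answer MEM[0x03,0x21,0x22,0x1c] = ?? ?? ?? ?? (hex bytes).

  after D0: wrote 3B at 0x01 = 2fb3be
  after D1: wrote 3B at 0x07 = 64cb68
  after D2: wrote 6B at 0x07 = 64cb68fccde0
  after D3: wrote 2B at 0x04 = 2fb3
  after D4: wrote 2B at 0x21 = 2fb3
query mem[0x03]=0xbe, mem[0x21]=0x2f, mem[0x22]=0xb3, mem[0x1c]=0x89

MEM[0x03,0x21,0x22,0x1c] = be 2f b3 89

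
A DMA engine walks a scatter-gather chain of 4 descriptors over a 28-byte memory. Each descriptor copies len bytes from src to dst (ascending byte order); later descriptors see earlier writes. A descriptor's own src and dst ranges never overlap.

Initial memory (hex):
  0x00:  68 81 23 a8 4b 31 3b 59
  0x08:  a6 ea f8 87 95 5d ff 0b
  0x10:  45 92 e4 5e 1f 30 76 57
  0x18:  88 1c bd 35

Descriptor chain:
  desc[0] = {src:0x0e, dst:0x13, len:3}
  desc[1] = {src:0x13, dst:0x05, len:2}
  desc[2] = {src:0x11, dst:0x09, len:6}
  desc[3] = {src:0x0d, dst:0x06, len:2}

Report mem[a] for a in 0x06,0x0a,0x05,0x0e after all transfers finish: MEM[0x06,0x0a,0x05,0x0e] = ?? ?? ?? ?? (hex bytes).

D0: mem[0x13..0x15] <- [ff 0b 45]
D1: mem[0x05..0x06] <- [ff 0b]
D2: mem[0x09..0x0e] <- [92 e4 ff 0b 45 76]
D3: mem[0x06..0x07] <- [45 76]
query mem[0x06]=0x45, mem[0x0a]=0xe4, mem[0x05]=0xff, mem[0x0e]=0x76

MEM[0x06,0x0a,0x05,0x0e] = 45 e4 ff 76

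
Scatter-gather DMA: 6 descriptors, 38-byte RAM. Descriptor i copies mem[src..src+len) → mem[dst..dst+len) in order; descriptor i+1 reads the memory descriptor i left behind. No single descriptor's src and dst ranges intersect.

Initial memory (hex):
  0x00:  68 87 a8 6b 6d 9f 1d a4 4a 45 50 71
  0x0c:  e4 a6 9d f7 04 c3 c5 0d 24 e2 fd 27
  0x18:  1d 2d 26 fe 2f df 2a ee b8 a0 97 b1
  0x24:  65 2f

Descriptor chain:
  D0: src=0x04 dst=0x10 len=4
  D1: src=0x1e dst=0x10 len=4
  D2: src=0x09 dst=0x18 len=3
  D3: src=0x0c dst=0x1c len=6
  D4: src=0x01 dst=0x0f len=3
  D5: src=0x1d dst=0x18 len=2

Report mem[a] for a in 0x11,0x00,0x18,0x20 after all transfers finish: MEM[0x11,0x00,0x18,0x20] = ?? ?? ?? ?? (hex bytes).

  after D0: wrote 4B at 0x10 = 6d9f1da4
  after D1: wrote 4B at 0x10 = 2aeeb8a0
  after D2: wrote 3B at 0x18 = 455071
  after D3: wrote 6B at 0x1c = e4a69df72aee
  after D4: wrote 3B at 0x0f = 87a86b
  after D5: wrote 2B at 0x18 = a69d
query mem[0x11]=0x6b, mem[0x00]=0x68, mem[0x18]=0xa6, mem[0x20]=0x2a

MEM[0x11,0x00,0x18,0x20] = 6b 68 a6 2a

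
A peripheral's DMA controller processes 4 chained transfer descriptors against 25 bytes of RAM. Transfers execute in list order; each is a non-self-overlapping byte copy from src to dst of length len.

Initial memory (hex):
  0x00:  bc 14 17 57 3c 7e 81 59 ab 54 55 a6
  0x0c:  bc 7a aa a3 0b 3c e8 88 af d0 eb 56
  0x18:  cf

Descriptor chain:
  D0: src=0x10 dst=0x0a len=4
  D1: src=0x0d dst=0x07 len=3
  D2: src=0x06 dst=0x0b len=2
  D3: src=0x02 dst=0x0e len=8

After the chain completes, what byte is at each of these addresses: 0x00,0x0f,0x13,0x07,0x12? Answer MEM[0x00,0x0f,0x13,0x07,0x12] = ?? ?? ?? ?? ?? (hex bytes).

MEM[0x00,0x0f,0x13,0x07,0x12] = bc 57 88 88 81

D0: mem[0x0a..0x0d] <- [0b 3c e8 88]
D1: mem[0x07..0x09] <- [88 aa a3]
D2: mem[0x0b..0x0c] <- [81 88]
D3: mem[0x0e..0x15] <- [17 57 3c 7e 81 88 aa a3]
query mem[0x00]=0xbc, mem[0x0f]=0x57, mem[0x13]=0x88, mem[0x07]=0x88, mem[0x12]=0x81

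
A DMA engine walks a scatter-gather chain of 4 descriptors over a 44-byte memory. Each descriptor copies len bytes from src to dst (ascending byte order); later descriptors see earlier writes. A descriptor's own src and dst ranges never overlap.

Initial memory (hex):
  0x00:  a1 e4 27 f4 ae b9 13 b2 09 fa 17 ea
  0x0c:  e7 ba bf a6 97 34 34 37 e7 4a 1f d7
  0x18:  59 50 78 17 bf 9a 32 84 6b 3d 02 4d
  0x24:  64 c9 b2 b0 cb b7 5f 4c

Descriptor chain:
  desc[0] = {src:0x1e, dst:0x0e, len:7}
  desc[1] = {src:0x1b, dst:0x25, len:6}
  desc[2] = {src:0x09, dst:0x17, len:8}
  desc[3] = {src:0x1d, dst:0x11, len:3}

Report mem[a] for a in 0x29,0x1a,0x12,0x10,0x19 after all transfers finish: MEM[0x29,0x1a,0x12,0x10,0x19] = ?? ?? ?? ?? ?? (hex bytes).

#0 dst[0x0e+7] := {0x32,0x84,0x6b,0x3d,0x02,0x4d,0x64}
#1 dst[0x25+6] := {0x17,0xbf,0x9a,0x32,0x84,0x6b}
#2 dst[0x17+8] := {0xfa,0x17,0xea,0xe7,0xba,0x32,0x84,0x6b}
#3 dst[0x11+3] := {0x84,0x6b,0x84}
query mem[0x29]=0x84, mem[0x1a]=0xe7, mem[0x12]=0x6b, mem[0x10]=0x6b, mem[0x19]=0xea

MEM[0x29,0x1a,0x12,0x10,0x19] = 84 e7 6b 6b ea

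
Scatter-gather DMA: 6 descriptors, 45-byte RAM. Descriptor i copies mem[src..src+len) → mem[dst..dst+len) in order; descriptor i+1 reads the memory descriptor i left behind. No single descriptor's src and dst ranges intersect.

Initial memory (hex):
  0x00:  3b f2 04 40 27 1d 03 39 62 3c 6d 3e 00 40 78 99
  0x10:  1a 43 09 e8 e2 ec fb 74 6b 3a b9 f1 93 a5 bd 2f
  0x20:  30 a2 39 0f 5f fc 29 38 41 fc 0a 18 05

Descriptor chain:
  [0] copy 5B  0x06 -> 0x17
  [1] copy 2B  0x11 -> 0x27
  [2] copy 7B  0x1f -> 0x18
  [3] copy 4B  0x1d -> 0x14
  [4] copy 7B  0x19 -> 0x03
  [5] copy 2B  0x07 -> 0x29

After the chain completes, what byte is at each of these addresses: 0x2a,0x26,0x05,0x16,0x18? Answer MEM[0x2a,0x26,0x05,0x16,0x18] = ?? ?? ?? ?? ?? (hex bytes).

MEM[0x2a,0x26,0x05,0x16,0x18] = fc 29 39 2f 2f

  after D0: wrote 5B at 0x17 = 0339623c6d
  after D1: wrote 2B at 0x27 = 4309
  after D2: wrote 7B at 0x18 = 2f30a2390f5ffc
  after D3: wrote 4B at 0x14 = 5ffc2f30
  after D4: wrote 7B at 0x03 = 30a2390f5ffc2f
  after D5: wrote 2B at 0x29 = 5ffc
query mem[0x2a]=0xfc, mem[0x26]=0x29, mem[0x05]=0x39, mem[0x16]=0x2f, mem[0x18]=0x2f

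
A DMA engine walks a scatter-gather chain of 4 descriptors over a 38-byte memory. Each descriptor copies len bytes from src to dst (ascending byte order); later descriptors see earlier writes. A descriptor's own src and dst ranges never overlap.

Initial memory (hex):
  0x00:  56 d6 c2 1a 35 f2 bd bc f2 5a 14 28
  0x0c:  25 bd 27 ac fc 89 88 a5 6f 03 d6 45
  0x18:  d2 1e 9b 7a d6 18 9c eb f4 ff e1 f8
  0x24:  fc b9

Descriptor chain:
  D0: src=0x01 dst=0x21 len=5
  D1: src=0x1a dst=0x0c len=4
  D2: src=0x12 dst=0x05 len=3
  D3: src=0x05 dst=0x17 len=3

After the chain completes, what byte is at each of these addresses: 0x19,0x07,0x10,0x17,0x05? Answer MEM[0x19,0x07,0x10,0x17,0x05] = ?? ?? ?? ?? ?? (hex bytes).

MEM[0x19,0x07,0x10,0x17,0x05] = 6f 6f fc 88 88

[0] 0x01->0x21 len=5 : d6 c2 1a 35 f2
[1] 0x1a->0x0c len=4 : 9b 7a d6 18
[2] 0x12->0x05 len=3 : 88 a5 6f
[3] 0x05->0x17 len=3 : 88 a5 6f
query mem[0x19]=0x6f, mem[0x07]=0x6f, mem[0x10]=0xfc, mem[0x17]=0x88, mem[0x05]=0x88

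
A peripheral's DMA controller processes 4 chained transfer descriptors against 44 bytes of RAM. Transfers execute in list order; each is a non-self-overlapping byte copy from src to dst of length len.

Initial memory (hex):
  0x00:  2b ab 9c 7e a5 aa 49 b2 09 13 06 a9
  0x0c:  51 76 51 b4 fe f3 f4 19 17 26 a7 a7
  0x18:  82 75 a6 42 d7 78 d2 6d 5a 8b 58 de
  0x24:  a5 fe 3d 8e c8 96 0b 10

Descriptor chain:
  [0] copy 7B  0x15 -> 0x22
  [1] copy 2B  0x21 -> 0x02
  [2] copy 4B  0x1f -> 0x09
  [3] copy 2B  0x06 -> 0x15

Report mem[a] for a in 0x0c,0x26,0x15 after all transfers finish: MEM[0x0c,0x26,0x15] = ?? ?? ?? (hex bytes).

MEM[0x0c,0x26,0x15] = 26 75 49

#0 dst[0x22+7] := {0x26,0xa7,0xa7,0x82,0x75,0xa6,0x42}
#1 dst[0x02+2] := {0x8b,0x26}
#2 dst[0x09+4] := {0x6d,0x5a,0x8b,0x26}
#3 dst[0x15+2] := {0x49,0xb2}
query mem[0x0c]=0x26, mem[0x26]=0x75, mem[0x15]=0x49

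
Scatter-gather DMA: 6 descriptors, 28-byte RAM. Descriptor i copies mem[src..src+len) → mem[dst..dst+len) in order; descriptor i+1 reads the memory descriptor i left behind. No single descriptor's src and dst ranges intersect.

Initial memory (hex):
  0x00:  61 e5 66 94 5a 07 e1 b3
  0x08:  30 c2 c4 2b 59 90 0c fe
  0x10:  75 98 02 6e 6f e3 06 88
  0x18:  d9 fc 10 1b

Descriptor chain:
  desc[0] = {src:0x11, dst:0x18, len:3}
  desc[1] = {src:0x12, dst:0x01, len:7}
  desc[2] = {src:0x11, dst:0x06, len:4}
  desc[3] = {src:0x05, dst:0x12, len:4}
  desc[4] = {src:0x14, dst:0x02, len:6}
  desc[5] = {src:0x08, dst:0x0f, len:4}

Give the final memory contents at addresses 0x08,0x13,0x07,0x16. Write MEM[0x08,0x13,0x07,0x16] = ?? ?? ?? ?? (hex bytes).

MEM[0x08,0x13,0x07,0x16] = 6e 98 02 06

[0] 0x11->0x18 len=3 : 98 02 6e
[1] 0x12->0x01 len=7 : 02 6e 6f e3 06 88 98
[2] 0x11->0x06 len=4 : 98 02 6e 6f
[3] 0x05->0x12 len=4 : 06 98 02 6e
[4] 0x14->0x02 len=6 : 02 6e 06 88 98 02
[5] 0x08->0x0f len=4 : 6e 6f c4 2b
query mem[0x08]=0x6e, mem[0x13]=0x98, mem[0x07]=0x02, mem[0x16]=0x06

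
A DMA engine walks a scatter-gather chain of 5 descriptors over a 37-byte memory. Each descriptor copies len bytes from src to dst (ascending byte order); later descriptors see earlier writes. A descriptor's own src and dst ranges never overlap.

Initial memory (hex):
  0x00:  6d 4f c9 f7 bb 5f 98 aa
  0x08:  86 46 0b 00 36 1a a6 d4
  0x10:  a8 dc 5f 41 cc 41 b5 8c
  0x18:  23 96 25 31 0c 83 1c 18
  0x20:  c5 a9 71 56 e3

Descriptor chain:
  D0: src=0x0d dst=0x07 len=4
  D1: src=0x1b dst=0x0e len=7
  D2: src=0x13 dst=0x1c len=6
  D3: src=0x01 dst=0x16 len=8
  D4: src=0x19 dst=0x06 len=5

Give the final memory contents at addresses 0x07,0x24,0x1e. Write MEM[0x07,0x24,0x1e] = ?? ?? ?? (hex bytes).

MEM[0x07,0x24,0x1e] = 5f e3 41

  after D0: wrote 4B at 0x07 = 1aa6d4a8
  after D1: wrote 7B at 0x0e = 310c831c18c5a9
  after D2: wrote 6B at 0x1c = c5a941b58c23
  after D3: wrote 8B at 0x16 = 4fc9f7bb5f981aa6
  after D4: wrote 5B at 0x06 = bb5f981aa6
query mem[0x07]=0x5f, mem[0x24]=0xe3, mem[0x1e]=0x41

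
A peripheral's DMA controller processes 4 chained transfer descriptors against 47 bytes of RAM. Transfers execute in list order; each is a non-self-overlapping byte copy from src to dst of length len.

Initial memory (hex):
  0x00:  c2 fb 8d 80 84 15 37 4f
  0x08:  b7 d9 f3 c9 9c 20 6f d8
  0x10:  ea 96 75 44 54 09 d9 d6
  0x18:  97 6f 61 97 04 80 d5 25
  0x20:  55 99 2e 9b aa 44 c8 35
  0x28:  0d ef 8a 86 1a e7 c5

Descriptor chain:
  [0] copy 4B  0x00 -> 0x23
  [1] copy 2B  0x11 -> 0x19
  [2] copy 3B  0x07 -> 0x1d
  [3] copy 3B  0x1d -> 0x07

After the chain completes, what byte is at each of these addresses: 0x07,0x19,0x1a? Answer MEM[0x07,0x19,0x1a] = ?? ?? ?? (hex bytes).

D0: mem[0x23..0x26] <- [c2 fb 8d 80]
D1: mem[0x19..0x1a] <- [96 75]
D2: mem[0x1d..0x1f] <- [4f b7 d9]
D3: mem[0x07..0x09] <- [4f b7 d9]
query mem[0x07]=0x4f, mem[0x19]=0x96, mem[0x1a]=0x75

MEM[0x07,0x19,0x1a] = 4f 96 75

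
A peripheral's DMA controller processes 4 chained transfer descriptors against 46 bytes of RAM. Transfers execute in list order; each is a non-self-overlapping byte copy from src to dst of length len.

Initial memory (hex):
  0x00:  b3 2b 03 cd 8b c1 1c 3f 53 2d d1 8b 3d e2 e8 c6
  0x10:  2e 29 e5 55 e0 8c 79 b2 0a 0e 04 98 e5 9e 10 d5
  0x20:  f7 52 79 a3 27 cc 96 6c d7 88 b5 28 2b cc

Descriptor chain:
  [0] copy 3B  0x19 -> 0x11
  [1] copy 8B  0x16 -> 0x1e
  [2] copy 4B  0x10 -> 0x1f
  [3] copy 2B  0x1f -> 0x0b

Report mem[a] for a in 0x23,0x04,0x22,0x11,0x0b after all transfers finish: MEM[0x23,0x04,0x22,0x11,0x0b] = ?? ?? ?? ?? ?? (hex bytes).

MEM[0x23,0x04,0x22,0x11,0x0b] = 98 8b 98 0e 2e

[0] 0x19->0x11 len=3 : 0e 04 98
[1] 0x16->0x1e len=8 : 79 b2 0a 0e 04 98 e5 9e
[2] 0x10->0x1f len=4 : 2e 0e 04 98
[3] 0x1f->0x0b len=2 : 2e 0e
query mem[0x23]=0x98, mem[0x04]=0x8b, mem[0x22]=0x98, mem[0x11]=0x0e, mem[0x0b]=0x2e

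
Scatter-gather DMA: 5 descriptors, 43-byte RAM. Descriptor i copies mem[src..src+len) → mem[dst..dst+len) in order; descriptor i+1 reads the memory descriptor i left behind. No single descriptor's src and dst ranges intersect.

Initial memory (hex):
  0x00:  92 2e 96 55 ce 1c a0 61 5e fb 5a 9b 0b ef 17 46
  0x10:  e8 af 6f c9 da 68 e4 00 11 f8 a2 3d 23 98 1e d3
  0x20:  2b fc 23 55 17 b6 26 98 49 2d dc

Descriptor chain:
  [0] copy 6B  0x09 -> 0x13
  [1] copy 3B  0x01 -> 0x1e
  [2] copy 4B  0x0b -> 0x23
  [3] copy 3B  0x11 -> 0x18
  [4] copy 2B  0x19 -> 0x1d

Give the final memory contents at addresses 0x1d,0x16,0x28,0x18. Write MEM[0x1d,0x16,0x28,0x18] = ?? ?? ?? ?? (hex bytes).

  after D0: wrote 6B at 0x13 = fb5a9b0bef17
  after D1: wrote 3B at 0x1e = 2e9655
  after D2: wrote 4B at 0x23 = 9b0bef17
  after D3: wrote 3B at 0x18 = af6ffb
  after D4: wrote 2B at 0x1d = 6ffb
query mem[0x1d]=0x6f, mem[0x16]=0x0b, mem[0x28]=0x49, mem[0x18]=0xaf

MEM[0x1d,0x16,0x28,0x18] = 6f 0b 49 af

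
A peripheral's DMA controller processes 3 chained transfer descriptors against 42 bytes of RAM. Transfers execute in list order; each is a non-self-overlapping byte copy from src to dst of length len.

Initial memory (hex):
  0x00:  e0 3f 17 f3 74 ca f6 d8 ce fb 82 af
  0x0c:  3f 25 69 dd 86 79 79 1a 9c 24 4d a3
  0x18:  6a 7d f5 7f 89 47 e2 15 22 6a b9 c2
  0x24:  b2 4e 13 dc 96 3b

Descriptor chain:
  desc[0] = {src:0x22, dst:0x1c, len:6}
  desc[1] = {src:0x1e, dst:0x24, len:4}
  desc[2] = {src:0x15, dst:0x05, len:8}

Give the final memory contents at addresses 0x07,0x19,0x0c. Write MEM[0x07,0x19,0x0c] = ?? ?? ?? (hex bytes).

  after D0: wrote 6B at 0x1c = b9c2b24e13dc
  after D1: wrote 4B at 0x24 = b24e13dc
  after D2: wrote 8B at 0x05 = 244da36a7df57fb9
query mem[0x07]=0xa3, mem[0x19]=0x7d, mem[0x0c]=0xb9

MEM[0x07,0x19,0x0c] = a3 7d b9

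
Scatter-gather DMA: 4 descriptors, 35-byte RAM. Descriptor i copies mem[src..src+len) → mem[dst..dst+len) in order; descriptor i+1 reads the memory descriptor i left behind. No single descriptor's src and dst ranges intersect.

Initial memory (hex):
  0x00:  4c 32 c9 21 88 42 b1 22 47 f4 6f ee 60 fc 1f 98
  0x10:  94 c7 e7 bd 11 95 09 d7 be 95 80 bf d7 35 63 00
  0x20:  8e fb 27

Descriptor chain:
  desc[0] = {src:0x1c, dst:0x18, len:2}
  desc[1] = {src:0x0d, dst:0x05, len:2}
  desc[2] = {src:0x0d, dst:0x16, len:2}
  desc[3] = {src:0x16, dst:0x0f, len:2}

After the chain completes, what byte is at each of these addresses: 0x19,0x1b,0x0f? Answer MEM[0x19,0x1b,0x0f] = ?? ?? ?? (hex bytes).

[0] 0x1c->0x18 len=2 : d7 35
[1] 0x0d->0x05 len=2 : fc 1f
[2] 0x0d->0x16 len=2 : fc 1f
[3] 0x16->0x0f len=2 : fc 1f
query mem[0x19]=0x35, mem[0x1b]=0xbf, mem[0x0f]=0xfc

MEM[0x19,0x1b,0x0f] = 35 bf fc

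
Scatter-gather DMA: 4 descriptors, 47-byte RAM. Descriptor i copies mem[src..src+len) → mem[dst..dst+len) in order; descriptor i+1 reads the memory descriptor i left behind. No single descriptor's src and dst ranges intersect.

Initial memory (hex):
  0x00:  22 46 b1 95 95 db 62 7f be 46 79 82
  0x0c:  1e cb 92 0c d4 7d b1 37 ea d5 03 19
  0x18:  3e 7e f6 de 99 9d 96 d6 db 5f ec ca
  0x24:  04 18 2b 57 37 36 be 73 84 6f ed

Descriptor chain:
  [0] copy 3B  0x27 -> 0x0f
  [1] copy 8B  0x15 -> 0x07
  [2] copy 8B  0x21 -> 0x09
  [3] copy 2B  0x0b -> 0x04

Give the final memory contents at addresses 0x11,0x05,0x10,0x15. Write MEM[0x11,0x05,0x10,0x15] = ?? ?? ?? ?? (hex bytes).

#0 dst[0x0f+3] := {0x57,0x37,0x36}
#1 dst[0x07+8] := {0xd5,0x03,0x19,0x3e,0x7e,0xf6,0xde,0x99}
#2 dst[0x09+8] := {0x5f,0xec,0xca,0x04,0x18,0x2b,0x57,0x37}
#3 dst[0x04+2] := {0xca,0x04}
query mem[0x11]=0x36, mem[0x05]=0x04, mem[0x10]=0x37, mem[0x15]=0xd5

MEM[0x11,0x05,0x10,0x15] = 36 04 37 d5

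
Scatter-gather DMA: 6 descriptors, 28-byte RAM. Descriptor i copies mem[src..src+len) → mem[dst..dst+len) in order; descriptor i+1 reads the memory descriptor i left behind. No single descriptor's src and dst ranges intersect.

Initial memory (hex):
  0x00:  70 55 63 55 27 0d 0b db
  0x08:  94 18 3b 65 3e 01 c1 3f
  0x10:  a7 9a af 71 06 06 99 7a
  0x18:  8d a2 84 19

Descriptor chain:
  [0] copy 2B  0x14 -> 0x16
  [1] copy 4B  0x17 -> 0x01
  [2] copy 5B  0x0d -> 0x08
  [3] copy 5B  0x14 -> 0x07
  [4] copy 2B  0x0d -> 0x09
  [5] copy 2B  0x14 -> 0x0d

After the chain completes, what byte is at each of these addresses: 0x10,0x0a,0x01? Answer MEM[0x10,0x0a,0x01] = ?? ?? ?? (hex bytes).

MEM[0x10,0x0a,0x01] = a7 c1 06

  after D0: wrote 2B at 0x16 = 0606
  after D1: wrote 4B at 0x01 = 068da284
  after D2: wrote 5B at 0x08 = 01c13fa79a
  after D3: wrote 5B at 0x07 = 060606068d
  after D4: wrote 2B at 0x09 = 01c1
  after D5: wrote 2B at 0x0d = 0606
query mem[0x10]=0xa7, mem[0x0a]=0xc1, mem[0x01]=0x06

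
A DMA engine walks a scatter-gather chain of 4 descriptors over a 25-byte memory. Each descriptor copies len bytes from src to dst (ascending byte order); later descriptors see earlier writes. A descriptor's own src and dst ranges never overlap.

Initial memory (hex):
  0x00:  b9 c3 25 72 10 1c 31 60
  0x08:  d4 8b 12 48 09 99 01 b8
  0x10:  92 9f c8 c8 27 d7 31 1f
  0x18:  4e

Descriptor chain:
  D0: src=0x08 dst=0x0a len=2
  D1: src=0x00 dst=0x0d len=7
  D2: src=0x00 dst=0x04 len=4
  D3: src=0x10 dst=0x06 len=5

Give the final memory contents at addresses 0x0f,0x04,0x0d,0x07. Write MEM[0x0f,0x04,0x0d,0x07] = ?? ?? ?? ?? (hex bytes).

MEM[0x0f,0x04,0x0d,0x07] = 25 b9 b9 10

D0: mem[0x0a..0x0b] <- [d4 8b]
D1: mem[0x0d..0x13] <- [b9 c3 25 72 10 1c 31]
D2: mem[0x04..0x07] <- [b9 c3 25 72]
D3: mem[0x06..0x0a] <- [72 10 1c 31 27]
query mem[0x0f]=0x25, mem[0x04]=0xb9, mem[0x0d]=0xb9, mem[0x07]=0x10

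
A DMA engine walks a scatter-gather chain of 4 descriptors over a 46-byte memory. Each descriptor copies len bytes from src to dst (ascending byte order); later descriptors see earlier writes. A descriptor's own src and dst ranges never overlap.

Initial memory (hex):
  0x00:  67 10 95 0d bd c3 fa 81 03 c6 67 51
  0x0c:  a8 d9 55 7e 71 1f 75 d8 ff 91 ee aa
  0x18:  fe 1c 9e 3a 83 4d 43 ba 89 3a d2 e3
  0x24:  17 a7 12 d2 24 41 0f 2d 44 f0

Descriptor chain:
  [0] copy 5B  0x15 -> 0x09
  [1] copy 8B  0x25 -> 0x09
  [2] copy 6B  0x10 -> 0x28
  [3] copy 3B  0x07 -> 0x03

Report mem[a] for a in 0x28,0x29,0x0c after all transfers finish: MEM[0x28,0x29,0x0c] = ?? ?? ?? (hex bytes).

  after D0: wrote 5B at 0x09 = 91eeaafe1c
  after D1: wrote 8B at 0x09 = a712d224410f2d44
  after D2: wrote 6B at 0x28 = 441f75d8ff91
  after D3: wrote 3B at 0x03 = 8103a7
query mem[0x28]=0x44, mem[0x29]=0x1f, mem[0x0c]=0x24

MEM[0x28,0x29,0x0c] = 44 1f 24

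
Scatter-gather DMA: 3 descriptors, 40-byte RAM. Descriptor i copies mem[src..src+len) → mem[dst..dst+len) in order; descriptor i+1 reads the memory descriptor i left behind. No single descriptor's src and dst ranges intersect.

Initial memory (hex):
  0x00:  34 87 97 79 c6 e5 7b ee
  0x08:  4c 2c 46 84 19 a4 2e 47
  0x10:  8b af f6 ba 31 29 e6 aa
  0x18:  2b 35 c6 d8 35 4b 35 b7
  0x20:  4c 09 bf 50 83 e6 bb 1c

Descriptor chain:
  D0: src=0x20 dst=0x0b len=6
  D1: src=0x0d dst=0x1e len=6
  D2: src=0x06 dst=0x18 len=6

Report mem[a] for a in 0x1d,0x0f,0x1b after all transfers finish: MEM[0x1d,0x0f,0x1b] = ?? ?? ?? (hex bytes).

MEM[0x1d,0x0f,0x1b] = 4c 83 2c

D0: mem[0x0b..0x10] <- [4c 09 bf 50 83 e6]
D1: mem[0x1e..0x23] <- [bf 50 83 e6 af f6]
D2: mem[0x18..0x1d] <- [7b ee 4c 2c 46 4c]
query mem[0x1d]=0x4c, mem[0x0f]=0x83, mem[0x1b]=0x2c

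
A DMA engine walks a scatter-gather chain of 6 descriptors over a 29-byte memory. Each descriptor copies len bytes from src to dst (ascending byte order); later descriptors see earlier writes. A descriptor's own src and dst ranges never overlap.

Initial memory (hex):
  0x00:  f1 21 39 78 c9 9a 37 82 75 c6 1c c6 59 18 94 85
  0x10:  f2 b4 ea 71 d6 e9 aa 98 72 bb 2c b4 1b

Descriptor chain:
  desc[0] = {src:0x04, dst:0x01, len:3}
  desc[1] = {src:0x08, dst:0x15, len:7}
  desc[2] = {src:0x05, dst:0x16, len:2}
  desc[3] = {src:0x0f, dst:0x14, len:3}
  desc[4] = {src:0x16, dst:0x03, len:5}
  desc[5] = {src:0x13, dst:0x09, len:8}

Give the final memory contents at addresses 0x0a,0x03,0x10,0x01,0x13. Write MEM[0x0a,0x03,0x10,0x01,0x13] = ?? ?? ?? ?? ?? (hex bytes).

D0: mem[0x01..0x03] <- [c9 9a 37]
D1: mem[0x15..0x1b] <- [75 c6 1c c6 59 18 94]
D2: mem[0x16..0x17] <- [9a 37]
D3: mem[0x14..0x16] <- [85 f2 b4]
D4: mem[0x03..0x07] <- [b4 37 c6 59 18]
D5: mem[0x09..0x10] <- [71 85 f2 b4 37 c6 59 18]
query mem[0x0a]=0x85, mem[0x03]=0xb4, mem[0x10]=0x18, mem[0x01]=0xc9, mem[0x13]=0x71

MEM[0x0a,0x03,0x10,0x01,0x13] = 85 b4 18 c9 71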